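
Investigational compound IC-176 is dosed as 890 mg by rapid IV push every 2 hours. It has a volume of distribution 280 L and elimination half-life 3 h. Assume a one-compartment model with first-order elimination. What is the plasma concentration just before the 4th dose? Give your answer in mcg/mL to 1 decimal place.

4.1 mcg/mL

f = (1/2)^(τ/t½) = (1/2)^(2/3) ≈ 0.6300.
C₀ = D/Vd = 890/280 ≈ 3.179 mcg/mL.
Before the 4th dose, 3 doses have been given. Superposition: Cmin = C₀·(f + f² + … + f^3).
≈ 3.179 × (0.6300 + 0.3969 + 0.2500) ≈ 3.179 × 1.2769 ≈ 4.059 mcg/mL.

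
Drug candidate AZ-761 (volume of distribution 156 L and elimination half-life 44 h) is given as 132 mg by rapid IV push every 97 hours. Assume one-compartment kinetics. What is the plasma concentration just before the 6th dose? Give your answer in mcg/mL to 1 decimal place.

f = (1/2)^(τ/t½) = (1/2)^(97/44) ≈ 0.2170.
C₀ = D/Vd = 132/156 ≈ 0.846 mcg/mL.
Before the 6th dose, 5 doses have been given. Superposition: Cmin = C₀·(f + f² + … + f^5).
≈ 0.846 × (0.2170 + 0.0471 + 0.0102 + 0.0022 + 0.0005) ≈ 0.846 × 0.2770 ≈ 0.234 mcg/mL.

0.2 mcg/mL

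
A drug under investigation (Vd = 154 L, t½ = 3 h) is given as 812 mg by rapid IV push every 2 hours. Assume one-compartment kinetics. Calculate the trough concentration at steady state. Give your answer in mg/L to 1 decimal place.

9.0 mg/L

Over one 2-h interval, 2/3 ≈ 0.66667 half-lives elapse, leaving f ≈ 0.6300 of each dose.
Each bolus raises the concentration by D/Vd = 812/154 ≈ 5.273 mg/L.
Steady-state trough Cmin,ss = C₀·f/(1−f) ≈ 5.273 × 0.6300/0.3700 ≈ 8.978 mg/L.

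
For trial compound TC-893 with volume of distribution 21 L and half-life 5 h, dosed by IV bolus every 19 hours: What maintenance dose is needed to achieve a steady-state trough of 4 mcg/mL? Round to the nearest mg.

1086 mg

τ/t½ = 19/5 ≈ 3.8, so f = (1/2)^(19/5) ≈ 0.071794.
Cmin,ss = (D/Vd)·f/(1−f), so D = Cmin,ss·Vd·(1−f)/f.
D = 4 × 21 × (1−f)/f ≈ 4 × 21 × 12.92874 ≈ 1086.01 mg.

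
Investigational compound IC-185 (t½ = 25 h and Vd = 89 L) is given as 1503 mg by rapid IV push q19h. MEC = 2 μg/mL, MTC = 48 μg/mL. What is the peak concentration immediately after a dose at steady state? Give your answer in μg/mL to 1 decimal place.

Over one 19-h interval, 19/25 ≈ 0.76 half-lives elapse, leaving f ≈ 0.5905 of each dose.
At steady state, accumulation factor R = 1/(1 − e^(−kτ)) ≈ 2.4420.
Each bolus raises the concentration by D/Vd = 1503/89 ≈ 16.888 μg/mL.
Steady-state peak Cmax,ss = C₀·R ≈ 16.888 × 2.4420 ≈ 41.240 μg/mL.
Peak 41.2 μg/mL vs MTC 48 μg/mL: below toxic threshold.

41.2 μg/mL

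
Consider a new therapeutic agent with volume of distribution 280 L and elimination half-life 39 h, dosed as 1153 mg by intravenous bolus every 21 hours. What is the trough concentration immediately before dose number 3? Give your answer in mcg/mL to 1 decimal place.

f = (1/2)^(τ/t½) = (1/2)^(21/39) ≈ 0.6885.
C₀ = D/Vd = 1153/280 ≈ 4.118 mcg/mL.
Before the 3rd dose, 2 doses have been given. Superposition: Cmin = C₀·(f + f²).
≈ 4.118 × (0.6885 + 0.4740) ≈ 4.118 × 1.1625 ≈ 4.787 mcg/mL.

4.8 mcg/mL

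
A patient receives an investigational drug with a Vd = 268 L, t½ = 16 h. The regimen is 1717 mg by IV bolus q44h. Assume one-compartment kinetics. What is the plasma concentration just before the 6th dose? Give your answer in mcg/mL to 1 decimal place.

1.1 mcg/mL

f = (1/2)^(τ/t½) = (1/2)^(44/16) ≈ 0.1487.
C₀ = D/Vd = 1717/268 ≈ 6.407 mcg/mL.
Before the 6th dose, 5 doses have been given. Superposition: Cmin = C₀·(f + f² + … + f^5).
≈ 6.407 × (0.1487 + 0.0221 + 0.0033 + 0.0005 + 0.0001) ≈ 6.407 × 0.1747 ≈ 1.119 mcg/mL.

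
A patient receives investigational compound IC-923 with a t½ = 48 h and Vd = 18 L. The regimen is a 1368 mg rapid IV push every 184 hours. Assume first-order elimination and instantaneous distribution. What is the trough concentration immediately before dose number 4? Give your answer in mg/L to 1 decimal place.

5.7 mg/L

f = (1/2)^(τ/t½) = (1/2)^(184/48) ≈ 0.0702.
C₀ = D/Vd = 1368/18 ≈ 76.000 mg/L.
Before the 4th dose, 3 doses have been given. Superposition: Cmin = C₀·(f + f² + … + f^3).
≈ 76.000 × (0.0702 + 0.0049 + 0.0003) ≈ 76.000 × 0.0754 ≈ 5.730 mg/L.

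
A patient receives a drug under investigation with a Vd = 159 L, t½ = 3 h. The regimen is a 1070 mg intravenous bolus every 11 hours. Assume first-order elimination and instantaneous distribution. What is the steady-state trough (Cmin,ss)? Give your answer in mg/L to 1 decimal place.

Over one 11-h interval, 11/3 ≈ 3.6667 half-lives elapse, leaving f ≈ 0.0787 of each dose.
Accumulation ratio R = 1/(1 − f) ≈ 1/0.9213 ≈ 1.0854.
Each bolus raises the concentration by D/Vd = 1070/159 ≈ 6.730 mg/L.
Cmax,ss = C₀/(1 − f) ≈ 6.730/0.9213 ≈ 7.305 mg/L.
Steady-state trough Cmin,ss = Cmax,ss·f ≈ 7.305 × 0.0787 ≈ 0.575 mg/L.

0.6 mg/L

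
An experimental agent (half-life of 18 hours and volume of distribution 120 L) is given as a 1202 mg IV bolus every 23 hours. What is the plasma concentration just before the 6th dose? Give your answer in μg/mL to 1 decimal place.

f = (1/2)^(τ/t½) = (1/2)^(23/18) ≈ 0.4124.
C₀ = D/Vd = 1202/120 ≈ 10.017 μg/mL.
Before the 6th dose, 5 doses have been given. Superposition: Cmin = C₀·(f + f² + … + f^5).
≈ 10.017 × (0.4124 + 0.1701 + 0.0701 + 0.0289 + 0.0119) ≈ 10.017 × 0.6934 ≈ 6.946 μg/mL.

6.9 μg/mL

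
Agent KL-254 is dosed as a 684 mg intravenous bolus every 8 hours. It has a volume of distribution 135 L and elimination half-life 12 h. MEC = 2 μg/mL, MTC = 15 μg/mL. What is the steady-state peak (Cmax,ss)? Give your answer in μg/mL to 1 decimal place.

13.7 μg/mL

Over one 8-h interval, 8/12 ≈ 0.66667 half-lives elapse, leaving f ≈ 0.6300 of each dose.
Accumulation ratio R = 1/(1 − f) ≈ 1/0.3700 ≈ 2.7027.
Each bolus raises the concentration by D/Vd = 684/135 ≈ 5.067 μg/mL.
Steady-state peak Cmax,ss = C₀·R ≈ 5.067 × 2.7027 ≈ 13.695 μg/mL.
Peak 13.7 μg/mL vs MTC 15 μg/mL: below toxic threshold.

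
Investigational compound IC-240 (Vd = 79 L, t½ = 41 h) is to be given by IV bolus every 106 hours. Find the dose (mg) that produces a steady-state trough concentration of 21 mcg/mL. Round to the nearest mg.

τ/t½ = 106/41 ≈ 2.5854, so f = (1/2)^(106/41) ≈ 0.166620.
Cmin,ss = (D/Vd)·f/(1−f), so D = Cmin,ss·Vd·(1−f)/f.
D = 21 × 79 × (1−f)/f ≈ 21 × 79 × 5.00168 ≈ 8297.79 mg.

8298 mg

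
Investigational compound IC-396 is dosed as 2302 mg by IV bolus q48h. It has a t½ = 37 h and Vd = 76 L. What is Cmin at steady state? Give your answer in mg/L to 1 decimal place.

τ/t½ = 48/37 ≈ 1.2973, so fraction remaining f = (1/2)^(48/37) ≈ 0.4069.
Single-dose peak C₀ = D/Vd = 2302/76 ≈ 30.289 mg/L.
Steady-state trough Cmin,ss = C₀·f/(1−f) ≈ 30.289 × 0.4069/0.5931 ≈ 20.780 mg/L.

20.8 mg/L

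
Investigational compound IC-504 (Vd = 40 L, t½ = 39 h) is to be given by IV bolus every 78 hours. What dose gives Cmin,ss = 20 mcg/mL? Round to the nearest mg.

τ/t½ = 78/39 ≈ 2, so f = (1/2)^(78/39) ≈ 0.250000.
Cmin,ss = (D/Vd)·f/(1−f), so D = Cmin,ss·Vd·(1−f)/f.
D = 20 × 40 × (1−f)/f ≈ 20 × 40 × 3.00000 ≈ 2400.00 mg.

2400 mg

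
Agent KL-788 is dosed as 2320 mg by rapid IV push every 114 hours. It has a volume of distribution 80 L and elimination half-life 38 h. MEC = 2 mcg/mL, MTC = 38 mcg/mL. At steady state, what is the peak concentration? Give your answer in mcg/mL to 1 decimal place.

τ = 114 h = 3 half-lives, so f = (1/2)^3 = 0.125.
At steady state, R = 1/(1 − 0.125) = 8/7.
Single-dose peak C₀ = D/Vd = 2320/80 = 29 mcg/mL.
Steady-state peak Cmax,ss = C₀·R = 29 × 8/7 ≈ 33.143 mcg/mL.
Peak 33.1 mcg/mL vs MTC 38 mcg/mL: below toxic threshold.

33.1 mcg/mL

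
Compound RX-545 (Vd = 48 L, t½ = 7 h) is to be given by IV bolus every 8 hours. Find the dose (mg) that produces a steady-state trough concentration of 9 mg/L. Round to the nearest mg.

522 mg

τ/t½ = 8/7 ≈ 1.1429, so f = (1/2)^(8/7) ≈ 0.452862.
Cmin,ss = (D/Vd)·f/(1−f), so D = Cmin,ss·Vd·(1−f)/f.
D = 9 × 48 × (1−f)/f ≈ 9 × 48 × 1.20818 ≈ 521.93 mg.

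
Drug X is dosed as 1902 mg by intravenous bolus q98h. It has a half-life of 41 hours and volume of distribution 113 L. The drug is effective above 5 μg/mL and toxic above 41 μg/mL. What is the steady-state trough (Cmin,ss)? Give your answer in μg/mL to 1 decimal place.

4.0 μg/mL

Over one 98-h interval, 98/41 ≈ 2.3902 half-lives elapse, leaving f ≈ 0.1908 of each dose.
At steady state, accumulation factor R = 1/(1 − e^(−kτ)) ≈ 1.2358.
Each bolus raises the concentration by D/Vd = 1902/113 ≈ 16.832 μg/mL.
Steady-state peak Cmax,ss = C₀·R ≈ 16.832 × 1.2358 ≈ 20.801 μg/mL.
Steady-state trough Cmin,ss = Cmax,ss·f ≈ 20.801 × 0.1908 ≈ 3.969 μg/mL.
Trough 4.0 μg/mL vs MEC 5 μg/mL: subtherapeutic.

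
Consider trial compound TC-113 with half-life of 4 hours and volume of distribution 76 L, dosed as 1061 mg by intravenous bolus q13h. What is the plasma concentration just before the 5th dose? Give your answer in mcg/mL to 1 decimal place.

1.6 mcg/mL

f = (1/2)^(τ/t½) = (1/2)^(13/4) ≈ 0.1051.
C₀ = D/Vd = 1061/76 ≈ 13.961 mcg/mL.
Before the 5th dose, 4 doses have been given. Superposition: Cmin = C₀·(f + f² + … + f^4).
≈ 13.961 × (0.1051 + 0.0110 + 0.0012 + 0.0001) ≈ 13.961 × 0.1174 ≈ 1.639 mcg/mL.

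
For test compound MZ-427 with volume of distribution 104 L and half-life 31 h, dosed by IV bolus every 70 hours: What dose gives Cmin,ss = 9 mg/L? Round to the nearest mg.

τ/t½ = 70/31 ≈ 2.2581, so f = (1/2)^(70/31) ≈ 0.209052.
Cmin,ss = (D/Vd)·f/(1−f), so D = Cmin,ss·Vd·(1−f)/f.
D = 9 × 104 × (1−f)/f ≈ 9 × 104 × 3.78350 ≈ 3541.36 mg.

3541 mg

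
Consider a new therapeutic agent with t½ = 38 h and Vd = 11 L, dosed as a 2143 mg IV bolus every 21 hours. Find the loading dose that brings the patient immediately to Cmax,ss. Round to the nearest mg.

6734 mg

f = (1/2)^(21/38) ≈ 0.681775; accumulation ratio R = 1/(1−f) ≈ 3.14243.
Loading dose to hit Cmax,ss on first dose: D_load = D_maint·R ≈ 2143 × 3.14243 ≈ 6734.23 mg.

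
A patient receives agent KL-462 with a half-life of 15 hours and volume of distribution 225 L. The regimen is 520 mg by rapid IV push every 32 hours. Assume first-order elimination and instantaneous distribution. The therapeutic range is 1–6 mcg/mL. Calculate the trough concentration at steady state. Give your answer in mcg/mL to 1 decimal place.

k = ln2/t½ = ln2/15 ≈ 0.046210 h⁻¹; fraction remaining f = e^(−kτ) = e^(−0.046210×32) ≈ 0.2279.
Each bolus raises the concentration by D/Vd = 520/225 ≈ 2.311 mcg/mL.
Steady-state trough Cmin,ss = C₀·f/(1−f) ≈ 2.311 × 0.2279/0.7721 ≈ 0.682 mcg/mL.
Trough 0.7 mcg/mL vs MEC 1 mcg/mL: subtherapeutic.

0.7 mcg/mL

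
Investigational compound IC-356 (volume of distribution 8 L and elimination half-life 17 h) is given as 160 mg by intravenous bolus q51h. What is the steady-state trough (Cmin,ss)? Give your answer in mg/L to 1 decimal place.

τ = 51 h = 3 half-lives, so f = (1/2)^3 = 0.125.
At steady state, R = 1/(1 − 0.125) = 8/7.
Single-dose peak C₀ = D/Vd = 160/8 = 20 mg/L.
Steady-state peak Cmax,ss = C₀·R = 20 × 8/7 ≈ 22.857 mg/L.
Steady-state trough Cmin,ss = Cmax,ss·f ≈ 22.857 × 0.125 ≈ 2.857 mg/L.

2.9 mg/L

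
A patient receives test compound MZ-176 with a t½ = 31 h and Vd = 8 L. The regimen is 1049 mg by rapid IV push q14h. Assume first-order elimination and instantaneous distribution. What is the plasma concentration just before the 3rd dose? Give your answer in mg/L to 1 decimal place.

f = (1/2)^(τ/t½) = (1/2)^(14/31) ≈ 0.7312.
C₀ = D/Vd = 1049/8 ≈ 131.125 mg/L.
Before the 3rd dose, 2 doses have been given. Superposition: Cmin = C₀·(f + f²).
≈ 131.125 × (0.7312 + 0.5347) ≈ 131.125 × 1.2659 ≈ 165.991 mg/L.

166.0 mg/L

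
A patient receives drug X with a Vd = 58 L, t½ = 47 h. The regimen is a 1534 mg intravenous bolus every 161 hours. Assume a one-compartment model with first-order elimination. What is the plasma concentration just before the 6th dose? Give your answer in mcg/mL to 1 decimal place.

f = (1/2)^(τ/t½) = (1/2)^(161/47) ≈ 0.0931.
C₀ = D/Vd = 1534/58 ≈ 26.448 mcg/mL.
Before the 6th dose, 5 doses have been given. Superposition: Cmin = C₀·(f + f² + … + f^5).
≈ 26.448 × (0.0931 + 0.0087 + 0.0008 + 0.0001 + 0.0000) ≈ 26.448 × 0.1027 ≈ 2.716 mcg/mL.

2.7 mcg/mL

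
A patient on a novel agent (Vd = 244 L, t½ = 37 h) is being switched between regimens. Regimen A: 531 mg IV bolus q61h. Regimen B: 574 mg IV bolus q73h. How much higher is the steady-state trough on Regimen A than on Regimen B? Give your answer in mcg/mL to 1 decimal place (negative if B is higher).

0.2 mcg/mL

Regimen A: f = (1/2)^(61/37) ≈ 0.3189; Cmin,ss = (531/244)·f/(1−f) ≈ 1.019 mcg/mL.
Regimen B: f = (1/2)^(73/37) ≈ 0.2547; Cmin,ss = (574/244)·f/(1−f) ≈ 0.804 mcg/mL.
Difference ≈ 1.019 − 0.804 ≈ 0.215 mcg/mL.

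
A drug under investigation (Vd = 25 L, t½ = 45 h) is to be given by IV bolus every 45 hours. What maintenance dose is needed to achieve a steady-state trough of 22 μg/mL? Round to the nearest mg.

550 mg

τ/t½ = 45/45 ≈ 1, so f = (1/2)^(45/45) ≈ 0.500000.
Cmin,ss = (D/Vd)·f/(1−f), so D = Cmin,ss·Vd·(1−f)/f.
D = 22 × 25 × (1−f)/f ≈ 22 × 25 × 1.00000 ≈ 550.00 mg.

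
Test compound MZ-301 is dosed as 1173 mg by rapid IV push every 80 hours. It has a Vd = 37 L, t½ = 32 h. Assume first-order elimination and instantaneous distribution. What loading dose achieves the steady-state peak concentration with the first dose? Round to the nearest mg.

1425 mg

f = (1/2)^(80/32) ≈ 0.176777; accumulation ratio R = 1/(1−f) ≈ 1.21474.
Loading dose to hit Cmax,ss on first dose: D_load = D_maint·R ≈ 1173 × 1.21474 ≈ 1424.89 mg.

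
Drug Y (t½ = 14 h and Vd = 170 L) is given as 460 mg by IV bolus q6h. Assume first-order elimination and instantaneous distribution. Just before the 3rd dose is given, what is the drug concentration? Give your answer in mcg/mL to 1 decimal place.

3.5 mcg/mL

f = (1/2)^(τ/t½) = (1/2)^(6/14) ≈ 0.7430.
C₀ = D/Vd = 460/170 ≈ 2.706 mcg/mL.
Before the 3rd dose, 2 doses have been given. Superposition: Cmin = C₀·(f + f²).
≈ 2.706 × (0.7430 + 0.5520) ≈ 2.706 × 1.2950 ≈ 3.504 mcg/mL.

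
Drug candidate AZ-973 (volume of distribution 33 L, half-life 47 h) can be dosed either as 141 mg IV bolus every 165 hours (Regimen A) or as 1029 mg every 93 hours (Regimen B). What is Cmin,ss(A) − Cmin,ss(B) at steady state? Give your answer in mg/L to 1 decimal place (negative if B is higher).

-10.2 mg/L

Regimen A: f = (1/2)^(165/47) ≈ 0.0877; Cmin,ss = (141/33)·f/(1−f) ≈ 0.411 mg/L.
Regimen B: f = (1/2)^(93/47) ≈ 0.2537; Cmin,ss = (1029/33)·f/(1−f) ≈ 10.600 mg/L.
Difference ≈ 0.411 − 10.600 ≈ -10.189 mg/L.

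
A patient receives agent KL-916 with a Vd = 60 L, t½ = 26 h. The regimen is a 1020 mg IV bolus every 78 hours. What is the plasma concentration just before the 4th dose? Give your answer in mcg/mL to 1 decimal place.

2.4 mcg/mL

f = (1/2)^(τ/t½) = (1/2)^(78/26) ≈ 0.1250.
C₀ = D/Vd = 1020/60 ≈ 17.000 mcg/mL.
Before the 4th dose, 3 doses have been given. Superposition: Cmin = C₀·(f + f² + … + f^3).
≈ 17.000 × (0.1250 + 0.0156 + 0.0020) ≈ 17.000 × 0.1426 ≈ 2.424 mcg/mL.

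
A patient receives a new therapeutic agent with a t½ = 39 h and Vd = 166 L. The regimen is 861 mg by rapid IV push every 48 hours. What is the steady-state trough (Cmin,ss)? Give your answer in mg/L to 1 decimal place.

3.9 mg/L

k = ln2/t½ = ln2/39 ≈ 0.017773 h⁻¹; fraction remaining f = e^(−kτ) = e^(−0.017773×48) ≈ 0.4261.
Single-dose peak C₀ = D/Vd = 861/166 ≈ 5.187 mg/L.
Steady-state trough Cmin,ss = C₀·f/(1−f) ≈ 5.187 × 0.4261/0.5739 ≈ 3.851 mg/L.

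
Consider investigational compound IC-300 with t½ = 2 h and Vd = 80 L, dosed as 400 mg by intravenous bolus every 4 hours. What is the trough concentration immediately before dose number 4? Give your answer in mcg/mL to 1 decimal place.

1.6 mcg/mL

f = (1/2)^(τ/t½) = (1/2)^(4/2) ≈ 0.2500.
C₀ = D/Vd = 400/80 ≈ 5.000 mcg/mL.
Before the 4th dose, 3 doses have been given. Superposition: Cmin = C₀·(f + f² + … + f^3).
≈ 5.000 × (0.2500 + 0.0625 + 0.0156) ≈ 5.000 × 0.3281 ≈ 1.641 mcg/mL.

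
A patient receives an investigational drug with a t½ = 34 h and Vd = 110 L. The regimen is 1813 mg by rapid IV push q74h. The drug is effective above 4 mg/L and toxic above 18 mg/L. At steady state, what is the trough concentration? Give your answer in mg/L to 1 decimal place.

τ/t½ = 74/34 ≈ 2.1765, so fraction remaining f = (1/2)^(74/34) ≈ 0.2212.
At steady state, accumulation factor R = 1/(1 − e^(−kτ)) ≈ 1.2840.
Single-dose peak C₀ = D/Vd = 1813/110 ≈ 16.482 mg/L.
Cmax,ss = C₀/(1 − f) ≈ 16.482/0.7788 ≈ 21.163 mg/L.
Steady-state trough Cmin,ss = Cmax,ss·f ≈ 21.163 × 0.2212 ≈ 4.681 mg/L.
Trough 4.7 mg/L vs MEC 4 mg/L: adequate.

4.7 mg/L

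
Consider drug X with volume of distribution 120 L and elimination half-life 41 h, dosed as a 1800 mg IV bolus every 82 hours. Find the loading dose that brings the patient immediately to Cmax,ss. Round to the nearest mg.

2400 mg

f = (1/2)^(82/41) ≈ 0.250000; accumulation ratio R = 1/(1−f) ≈ 1.33333.
Loading dose to hit Cmax,ss on first dose: D_load = D_maint·R ≈ 1800 × 1.33333 ≈ 2399.99 mg.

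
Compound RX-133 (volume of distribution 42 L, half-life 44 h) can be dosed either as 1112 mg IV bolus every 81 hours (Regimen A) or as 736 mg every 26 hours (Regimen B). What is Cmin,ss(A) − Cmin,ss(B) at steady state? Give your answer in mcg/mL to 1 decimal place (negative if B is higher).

-24.4 mcg/mL

Regimen A: f = (1/2)^(81/44) ≈ 0.2791; Cmin,ss = (1112/42)·f/(1−f) ≈ 10.250 mcg/mL.
Regimen B: f = (1/2)^(26/44) ≈ 0.6639; Cmin,ss = (736/42)·f/(1−f) ≈ 34.615 mcg/mL.
Difference ≈ 10.250 − 34.615 ≈ -24.365 mcg/mL.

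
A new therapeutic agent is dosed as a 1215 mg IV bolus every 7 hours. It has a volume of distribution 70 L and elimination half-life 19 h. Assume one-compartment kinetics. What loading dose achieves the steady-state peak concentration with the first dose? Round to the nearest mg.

5391 mg

f = (1/2)^(7/19) ≈ 0.774630; accumulation ratio R = 1/(1−f) ≈ 4.43715.
Loading dose to hit Cmax,ss on first dose: D_load = D_maint·R ≈ 1215 × 4.43715 ≈ 5391.14 mg.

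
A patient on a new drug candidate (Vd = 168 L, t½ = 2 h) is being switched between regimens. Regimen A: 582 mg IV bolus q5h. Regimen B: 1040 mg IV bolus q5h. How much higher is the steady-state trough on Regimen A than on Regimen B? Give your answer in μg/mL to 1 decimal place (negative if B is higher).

-0.6 μg/mL

Regimen A: f = (1/2)^(5/2) ≈ 0.1768; Cmin,ss = (582/168)·f/(1−f) ≈ 0.744 μg/mL.
Regimen B: f = (1/2)^(5/2) ≈ 0.1768; Cmin,ss = (1040/168)·f/(1−f) ≈ 1.330 μg/mL.
Difference ≈ 0.744 − 1.330 ≈ -0.586 μg/mL.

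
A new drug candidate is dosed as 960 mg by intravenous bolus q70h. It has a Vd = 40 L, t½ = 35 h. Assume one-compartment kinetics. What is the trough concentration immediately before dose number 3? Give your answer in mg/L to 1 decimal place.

f = (1/2)^(τ/t½) = (1/2)^(70/35) ≈ 0.2500.
C₀ = D/Vd = 960/40 ≈ 24.000 mg/L.
Before the 3rd dose, 2 doses have been given. Superposition: Cmin = C₀·(f + f²).
≈ 24.000 × (0.2500 + 0.0625) ≈ 24.000 × 0.3125 ≈ 7.500 mg/L.

7.5 mg/L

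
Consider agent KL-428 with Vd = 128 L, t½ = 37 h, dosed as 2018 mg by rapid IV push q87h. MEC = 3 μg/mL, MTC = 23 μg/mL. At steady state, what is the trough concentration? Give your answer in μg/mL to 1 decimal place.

Over one 87-h interval, 87/37 ≈ 2.3514 half-lives elapse, leaving f ≈ 0.1960 of each dose.
Single-dose peak C₀ = D/Vd = 2018/128 ≈ 15.766 μg/mL.
Steady-state trough Cmin,ss = C₀·f/(1−f) ≈ 15.766 × 0.1960/0.8040 ≈ 3.843 μg/mL.
Trough 3.8 μg/mL vs MEC 3 μg/mL: adequate.

3.8 μg/mL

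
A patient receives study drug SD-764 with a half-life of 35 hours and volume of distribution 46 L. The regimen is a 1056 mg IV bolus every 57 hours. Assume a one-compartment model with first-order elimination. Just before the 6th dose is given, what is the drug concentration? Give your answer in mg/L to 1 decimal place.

10.9 mg/L

f = (1/2)^(τ/t½) = (1/2)^(57/35) ≈ 0.3234.
C₀ = D/Vd = 1056/46 ≈ 22.957 mg/L.
Before the 6th dose, 5 doses have been given. Superposition: Cmin = C₀·(f + f² + … + f^5).
≈ 22.957 × (0.3234 + 0.1046 + 0.0338 + 0.0109 + 0.0035) ≈ 22.957 × 0.4762 ≈ 10.932 mg/L.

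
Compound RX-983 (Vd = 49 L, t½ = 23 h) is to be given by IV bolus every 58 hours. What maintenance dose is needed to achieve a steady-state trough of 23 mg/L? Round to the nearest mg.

τ/t½ = 58/23 ≈ 2.5217, so f = (1/2)^(58/23) ≈ 0.174133.
Cmin,ss = (D/Vd)·f/(1−f), so D = Cmin,ss·Vd·(1−f)/f.
D = 23 × 49 × (1−f)/f ≈ 23 × 49 × 4.74274 ≈ 5345.07 mg.

5345 mg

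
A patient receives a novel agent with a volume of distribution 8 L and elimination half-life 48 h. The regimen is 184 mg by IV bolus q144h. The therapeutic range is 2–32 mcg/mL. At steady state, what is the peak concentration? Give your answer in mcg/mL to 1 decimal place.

26.3 mcg/mL

τ = 144 h = 3 half-lives, so f = (1/2)^3 = 0.125.
Accumulation ratio R = 1/(1 − f) = 1/0.875 = 8/7.
Single-dose peak C₀ = D/Vd = 184/8 = 23 mcg/mL.
Steady-state peak Cmax,ss = C₀·R = 23 × 8/7 ≈ 26.286 mcg/mL.
Peak 26.3 mcg/mL vs MTC 32 mcg/mL: below toxic threshold.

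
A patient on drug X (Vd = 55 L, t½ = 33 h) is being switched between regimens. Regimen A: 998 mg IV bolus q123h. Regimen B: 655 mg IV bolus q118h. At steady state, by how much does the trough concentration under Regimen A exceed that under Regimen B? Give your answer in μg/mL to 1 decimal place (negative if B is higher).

Regimen A: f = (1/2)^(123/33) ≈ 0.0755; Cmin,ss = (998/55)·f/(1−f) ≈ 1.482 μg/mL.
Regimen B: f = (1/2)^(118/33) ≈ 0.0839; Cmin,ss = (655/55)·f/(1−f) ≈ 1.091 μg/mL.
Difference ≈ 1.482 − 1.091 ≈ 0.391 μg/mL.

0.4 μg/mL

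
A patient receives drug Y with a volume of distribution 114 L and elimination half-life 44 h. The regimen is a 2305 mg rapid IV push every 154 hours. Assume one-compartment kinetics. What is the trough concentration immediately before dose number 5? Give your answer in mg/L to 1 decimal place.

f = (1/2)^(τ/t½) = (1/2)^(154/44) ≈ 0.0884.
C₀ = D/Vd = 2305/114 ≈ 20.219 mg/L.
Before the 5th dose, 4 doses have been given. Superposition: Cmin = C₀·(f + f² + … + f^4).
≈ 20.219 × (0.0884 + 0.0078 + 0.0007 + 0.0001) ≈ 20.219 × 0.0970 ≈ 1.961 mg/L.

2.0 mg/L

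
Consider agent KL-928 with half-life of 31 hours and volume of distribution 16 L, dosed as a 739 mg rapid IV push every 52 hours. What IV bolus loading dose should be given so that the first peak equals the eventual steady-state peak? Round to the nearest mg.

f = (1/2)^(52/31) ≈ 0.312641; accumulation ratio R = 1/(1−f) ≈ 1.45484.
Loading dose to hit Cmax,ss on first dose: D_load = D_maint·R ≈ 739 × 1.45484 ≈ 1075.13 mg.

1075 mg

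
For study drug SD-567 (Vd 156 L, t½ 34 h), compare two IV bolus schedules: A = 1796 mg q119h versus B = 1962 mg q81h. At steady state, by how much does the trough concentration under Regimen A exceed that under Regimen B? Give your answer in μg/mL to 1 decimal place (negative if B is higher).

-1.9 μg/mL

Regimen A: f = (1/2)^(119/34) ≈ 0.0884; Cmin,ss = (1796/156)·f/(1−f) ≈ 1.116 μg/mL.
Regimen B: f = (1/2)^(81/34) ≈ 0.1918; Cmin,ss = (1962/156)·f/(1−f) ≈ 2.985 μg/mL.
Difference ≈ 1.116 − 2.985 ≈ -1.869 μg/mL.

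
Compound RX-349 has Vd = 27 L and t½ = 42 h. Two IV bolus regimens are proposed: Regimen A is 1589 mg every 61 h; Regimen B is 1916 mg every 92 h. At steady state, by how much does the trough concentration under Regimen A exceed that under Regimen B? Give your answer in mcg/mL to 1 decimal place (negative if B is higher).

14.0 mcg/mL

Regimen A: f = (1/2)^(61/42) ≈ 0.3654; Cmin,ss = (1589/27)·f/(1−f) ≈ 33.887 mcg/mL.
Regimen B: f = (1/2)^(92/42) ≈ 0.2191; Cmin,ss = (1916/27)·f/(1−f) ≈ 19.910 mcg/mL.
Difference ≈ 33.887 − 19.910 ≈ 13.977 mcg/mL.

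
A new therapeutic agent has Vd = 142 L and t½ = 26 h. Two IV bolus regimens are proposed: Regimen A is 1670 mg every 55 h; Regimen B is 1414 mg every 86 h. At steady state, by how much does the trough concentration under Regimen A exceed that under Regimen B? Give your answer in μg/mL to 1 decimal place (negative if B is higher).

Regimen A: f = (1/2)^(55/26) ≈ 0.2308; Cmin,ss = (1670/142)·f/(1−f) ≈ 3.529 μg/mL.
Regimen B: f = (1/2)^(86/26) ≈ 0.1010; Cmin,ss = (1414/142)·f/(1−f) ≈ 1.119 μg/mL.
Difference ≈ 3.529 − 1.119 ≈ 2.410 μg/mL.

2.4 μg/mL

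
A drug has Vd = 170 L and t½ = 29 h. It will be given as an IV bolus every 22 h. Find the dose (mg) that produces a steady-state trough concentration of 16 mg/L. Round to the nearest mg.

1882 mg

τ/t½ = 22/29 ≈ 0.75862, so f = (1/2)^(22/29) ≈ 0.591061.
Cmin,ss = (D/Vd)·f/(1−f), so D = Cmin,ss·Vd·(1−f)/f.
D = 16 × 170 × (1−f)/f ≈ 16 × 170 × 0.69187 ≈ 1881.89 mg.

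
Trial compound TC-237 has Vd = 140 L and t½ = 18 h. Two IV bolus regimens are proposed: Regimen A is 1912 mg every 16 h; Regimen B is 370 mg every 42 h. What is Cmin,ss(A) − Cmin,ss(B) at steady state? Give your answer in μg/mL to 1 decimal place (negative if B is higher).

Regimen A: f = (1/2)^(16/18) ≈ 0.5400; Cmin,ss = (1912/140)·f/(1−f) ≈ 16.032 μg/mL.
Regimen B: f = (1/2)^(42/18) ≈ 0.1984; Cmin,ss = (370/140)·f/(1−f) ≈ 0.654 μg/mL.
Difference ≈ 16.032 − 0.654 ≈ 15.378 μg/mL.

15.4 μg/mL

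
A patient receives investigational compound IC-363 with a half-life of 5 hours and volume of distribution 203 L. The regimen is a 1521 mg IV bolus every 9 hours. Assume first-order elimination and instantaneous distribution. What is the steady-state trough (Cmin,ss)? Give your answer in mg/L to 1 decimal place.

3.0 mg/L

k = ln2/t½ = ln2/5 ≈ 0.138629 h⁻¹; fraction remaining f = e^(−kτ) = e^(−0.138629×9) ≈ 0.2872.
At steady state, accumulation factor R = 1/(1 − e^(−kτ)) ≈ 1.4029.
Single-dose peak C₀ = D/Vd = 1521/203 ≈ 7.493 mg/L.
Steady-state peak Cmax,ss = C₀·R ≈ 7.493 × 1.4029 ≈ 10.512 mg/L.
Steady-state trough Cmin,ss = Cmax,ss·f ≈ 10.512 × 0.2872 ≈ 3.019 mg/L.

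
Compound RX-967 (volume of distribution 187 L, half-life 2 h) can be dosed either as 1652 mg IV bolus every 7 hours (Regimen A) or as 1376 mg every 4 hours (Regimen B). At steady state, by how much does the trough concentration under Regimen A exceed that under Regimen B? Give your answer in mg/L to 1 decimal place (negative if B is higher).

-1.6 mg/L

Regimen A: f = (1/2)^(7/2) ≈ 0.0884; Cmin,ss = (1652/187)·f/(1−f) ≈ 0.857 mg/L.
Regimen B: f = (1/2)^(4/2) ≈ 0.2500; Cmin,ss = (1376/187)·f/(1−f) ≈ 2.453 mg/L.
Difference ≈ 0.857 − 2.453 ≈ -1.596 mg/L.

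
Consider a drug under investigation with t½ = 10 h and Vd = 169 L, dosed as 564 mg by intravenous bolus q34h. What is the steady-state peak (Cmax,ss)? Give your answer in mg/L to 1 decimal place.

Over one 34-h interval, 34/10 ≈ 3.4 half-lives elapse, leaving f ≈ 0.0947 of each dose.
At steady state, accumulation factor R = 1/(1 − e^(−kτ)) ≈ 1.1046.
Single-dose peak C₀ = D/Vd = 564/169 ≈ 3.337 mg/L.
Steady-state peak Cmax,ss = C₀·R ≈ 3.337 × 1.1046 ≈ 3.686 mg/L.

3.7 mg/L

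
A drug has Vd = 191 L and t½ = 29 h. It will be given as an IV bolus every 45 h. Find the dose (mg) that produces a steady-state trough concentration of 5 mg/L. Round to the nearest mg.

τ/t½ = 45/29 ≈ 1.5517, so f = (1/2)^(45/29) ≈ 0.341102.
Cmin,ss = (D/Vd)·f/(1−f), so D = Cmin,ss·Vd·(1−f)/f.
D = 5 × 191 × (1−f)/f ≈ 5 × 191 × 1.93167 ≈ 1844.74 mg.

1845 mg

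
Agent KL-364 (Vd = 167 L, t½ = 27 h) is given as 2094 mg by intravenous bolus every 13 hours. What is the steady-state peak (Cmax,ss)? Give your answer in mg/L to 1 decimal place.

τ/t½ = 13/27 ≈ 0.48148, so fraction remaining f = (1/2)^(13/27) ≈ 0.7162.
At steady state, accumulation factor R = 1/(1 − e^(−kτ)) ≈ 3.5236.
Each bolus raises the concentration by D/Vd = 2094/167 ≈ 12.539 mg/L.
Cmax,ss = C₀/(1 − f) ≈ 12.539/0.2838 ≈ 44.183 mg/L.

44.2 mg/L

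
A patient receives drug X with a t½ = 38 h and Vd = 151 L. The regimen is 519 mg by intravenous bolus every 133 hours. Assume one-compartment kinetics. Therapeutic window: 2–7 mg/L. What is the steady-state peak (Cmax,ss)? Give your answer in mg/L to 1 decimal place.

Over one 133-h interval, 133/38 ≈ 3.5 half-lives elapse, leaving f ≈ 0.0884 of each dose.
At steady state, accumulation factor R = 1/(1 − e^(−kτ)) ≈ 1.0970.
Single-dose peak C₀ = D/Vd = 519/151 ≈ 3.437 mg/L.
Steady-state peak Cmax,ss = C₀·R ≈ 3.437 × 1.0970 ≈ 3.770 mg/L.
Peak 3.8 mg/L vs MTC 7 mg/L: below toxic threshold.

3.8 mg/L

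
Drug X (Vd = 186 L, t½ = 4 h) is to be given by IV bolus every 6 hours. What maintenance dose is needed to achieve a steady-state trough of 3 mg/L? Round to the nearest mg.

τ/t½ = 6/4 ≈ 1.5, so f = (1/2)^(6/4) ≈ 0.353553.
Cmin,ss = (D/Vd)·f/(1−f), so D = Cmin,ss·Vd·(1−f)/f.
D = 3 × 186 × (1−f)/f ≈ 3 × 186 × 1.82843 ≈ 1020.26 mg.

1020 mg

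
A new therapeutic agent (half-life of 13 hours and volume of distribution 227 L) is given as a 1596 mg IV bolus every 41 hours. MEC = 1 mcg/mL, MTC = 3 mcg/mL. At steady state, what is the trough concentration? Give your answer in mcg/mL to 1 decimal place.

k = ln2/t½ = ln2/13 ≈ 0.053319 h⁻¹; fraction remaining f = e^(−kτ) = e^(−0.053319×41) ≈ 0.1124.
Single-dose peak C₀ = D/Vd = 1596/227 ≈ 7.031 mcg/mL.
Steady-state trough Cmin,ss = C₀·f/(1−f) ≈ 7.031 × 0.1124/0.8876 ≈ 0.890 mcg/mL.
Trough 0.9 mcg/mL vs MEC 1 mcg/mL: subtherapeutic.

0.9 mcg/mL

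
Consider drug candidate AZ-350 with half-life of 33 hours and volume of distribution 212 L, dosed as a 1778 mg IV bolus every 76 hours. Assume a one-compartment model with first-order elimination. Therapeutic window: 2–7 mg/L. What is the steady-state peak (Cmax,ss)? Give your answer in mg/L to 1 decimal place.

Over one 76-h interval, 76/33 ≈ 2.303 half-lives elapse, leaving f ≈ 0.2026 of each dose.
Accumulation ratio R = 1/(1 − f) ≈ 1/0.7974 ≈ 1.2541.
Each bolus raises the concentration by D/Vd = 1778/212 ≈ 8.387 mg/L.
Steady-state peak Cmax,ss = C₀·R ≈ 8.387 × 1.2541 ≈ 10.518 mg/L.
Peak 10.5 mg/L vs MTC 7 mg/L: exceeds toxic threshold.

10.5 mg/L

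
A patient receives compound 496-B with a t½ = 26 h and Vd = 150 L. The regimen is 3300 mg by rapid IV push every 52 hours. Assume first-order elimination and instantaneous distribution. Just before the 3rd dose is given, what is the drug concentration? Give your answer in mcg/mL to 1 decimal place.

f = (1/2)^(τ/t½) = (1/2)^(52/26) ≈ 0.2500.
C₀ = D/Vd = 3300/150 ≈ 22.000 mcg/mL.
Before the 3rd dose, 2 doses have been given. Superposition: Cmin = C₀·(f + f²).
≈ 22.000 × (0.2500 + 0.0625) ≈ 22.000 × 0.3125 ≈ 6.875 mcg/mL.

6.9 mcg/mL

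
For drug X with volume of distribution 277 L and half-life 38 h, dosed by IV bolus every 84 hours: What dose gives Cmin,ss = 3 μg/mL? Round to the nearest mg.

τ/t½ = 84/38 ≈ 2.2105, so f = (1/2)^(84/38) ≈ 0.216055.
Cmin,ss = (D/Vd)·f/(1−f), so D = Cmin,ss·Vd·(1−f)/f.
D = 3 × 277 × (1−f)/f ≈ 3 × 277 × 3.62845 ≈ 3015.24 mg.

3015 mg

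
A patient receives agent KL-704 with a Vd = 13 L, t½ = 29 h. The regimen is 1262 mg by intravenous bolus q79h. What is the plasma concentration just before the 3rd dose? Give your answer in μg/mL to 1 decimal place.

f = (1/2)^(τ/t½) = (1/2)^(79/29) ≈ 0.1513.
C₀ = D/Vd = 1262/13 ≈ 97.077 μg/mL.
Before the 3rd dose, 2 doses have been given. Superposition: Cmin = C₀·(f + f²).
≈ 97.077 × (0.1513 + 0.0229) ≈ 97.077 × 0.1742 ≈ 16.911 μg/mL.

16.9 μg/mL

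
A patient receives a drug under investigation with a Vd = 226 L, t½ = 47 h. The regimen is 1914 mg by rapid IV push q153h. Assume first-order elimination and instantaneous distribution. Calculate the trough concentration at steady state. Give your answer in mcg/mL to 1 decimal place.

k = ln2/t½ = ln2/47 ≈ 0.014748 h⁻¹; fraction remaining f = e^(−kτ) = e^(−0.014748×153) ≈ 0.1047.
Accumulation ratio R = 1/(1 − f) ≈ 1/0.8953 ≈ 1.1169.
Single-dose peak C₀ = D/Vd = 1914/226 ≈ 8.469 mcg/mL.
Steady-state peak Cmax,ss = C₀·R ≈ 8.469 × 1.1169 ≈ 9.459 mcg/mL.
Steady-state trough Cmin,ss = Cmax,ss·f ≈ 9.459 × 0.1047 ≈ 0.990 mcg/mL.

1.0 mcg/mL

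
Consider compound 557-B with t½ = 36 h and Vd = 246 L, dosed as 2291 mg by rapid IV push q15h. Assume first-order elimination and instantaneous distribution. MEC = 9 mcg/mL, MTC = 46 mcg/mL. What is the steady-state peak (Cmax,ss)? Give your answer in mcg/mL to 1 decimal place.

k = ln2/t½ = ln2/36 ≈ 0.019254 h⁻¹; fraction remaining f = e^(−kτ) = e^(−0.019254×15) ≈ 0.7492.
At steady state, accumulation factor R = 1/(1 − e^(−kτ)) ≈ 3.9872.
Single-dose peak C₀ = D/Vd = 2291/246 ≈ 9.313 mcg/mL.
Steady-state peak Cmax,ss = C₀·R ≈ 9.313 × 3.9872 ≈ 37.133 mcg/mL.
Peak 37.1 mcg/mL vs MTC 46 mcg/mL: below toxic threshold.

37.1 mcg/mL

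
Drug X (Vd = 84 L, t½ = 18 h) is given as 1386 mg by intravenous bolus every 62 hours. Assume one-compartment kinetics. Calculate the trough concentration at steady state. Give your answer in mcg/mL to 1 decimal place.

k = ln2/t½ = ln2/18 ≈ 0.038508 h⁻¹; fraction remaining f = e^(−kτ) = e^(−0.038508×62) ≈ 0.0919.
At steady state, accumulation factor R = 1/(1 − e^(−kτ)) ≈ 1.1012.
Single-dose peak C₀ = D/Vd = 1386/84 ≈ 16.500 mcg/mL.
Cmax,ss = C₀/(1 − f) ≈ 16.500/0.9081 ≈ 18.170 mcg/mL.
One interval later, Cmin,ss = Cmax,ss·e^(−kτ) ≈ 18.170 × 0.0919 ≈ 1.670 mcg/mL.

1.7 mcg/mL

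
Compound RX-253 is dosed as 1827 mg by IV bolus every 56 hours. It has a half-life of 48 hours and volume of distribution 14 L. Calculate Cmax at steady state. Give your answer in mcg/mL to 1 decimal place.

Over one 56-h interval, 56/48 ≈ 1.1667 half-lives elapse, leaving f ≈ 0.4454 of each dose.
At steady state, accumulation factor R = 1/(1 − e^(−kτ)) ≈ 1.8031.
Each bolus raises the concentration by D/Vd = 1827/14 ≈ 130.500 mcg/mL.
Cmax,ss = C₀/(1 − f) ≈ 130.500/0.5546 ≈ 235.305 mcg/mL.

235.3 mcg/mL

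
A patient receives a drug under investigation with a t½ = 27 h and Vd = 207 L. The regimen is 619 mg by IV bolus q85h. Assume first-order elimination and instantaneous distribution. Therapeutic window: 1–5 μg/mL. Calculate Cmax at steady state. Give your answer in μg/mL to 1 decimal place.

3.4 μg/mL

k = ln2/t½ = ln2/27 ≈ 0.025672 h⁻¹; fraction remaining f = e^(−kτ) = e^(−0.025672×85) ≈ 0.1128.
At steady state, accumulation factor R = 1/(1 − e^(−kτ)) ≈ 1.1271.
Single-dose peak C₀ = D/Vd = 619/207 ≈ 2.990 μg/mL.
Cmax,ss = C₀/(1 − f) ≈ 2.990/0.8872 ≈ 3.370 μg/mL.
Peak 3.4 μg/mL vs MTC 5 μg/mL: below toxic threshold.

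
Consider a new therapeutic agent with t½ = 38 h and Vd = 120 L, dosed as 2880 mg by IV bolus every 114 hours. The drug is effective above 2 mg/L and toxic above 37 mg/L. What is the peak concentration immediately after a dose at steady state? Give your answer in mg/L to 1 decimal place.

The dosing interval is 3 half-lives, so f = 2^(−3) = 0.125.
At steady state, R = 1/(1 − 0.125) = 8/7.
Single-dose peak C₀ = D/Vd = 2880/120 = 24 mg/L.
Steady-state peak Cmax,ss = C₀·R = 24 × 8/7 ≈ 27.429 mg/L.
Peak 27.4 mg/L vs MTC 37 mg/L: below toxic threshold.

27.4 mg/L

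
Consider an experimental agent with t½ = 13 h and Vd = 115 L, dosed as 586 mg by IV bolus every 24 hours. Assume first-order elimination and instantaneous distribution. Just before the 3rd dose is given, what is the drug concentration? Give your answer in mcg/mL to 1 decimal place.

1.8 mcg/mL

f = (1/2)^(τ/t½) = (1/2)^(24/13) ≈ 0.2781.
C₀ = D/Vd = 586/115 ≈ 5.096 mcg/mL.
Before the 3rd dose, 2 doses have been given. Superposition: Cmin = C₀·(f + f²).
≈ 5.096 × (0.2781 + 0.0773) ≈ 5.096 × 0.3554 ≈ 1.811 mcg/mL.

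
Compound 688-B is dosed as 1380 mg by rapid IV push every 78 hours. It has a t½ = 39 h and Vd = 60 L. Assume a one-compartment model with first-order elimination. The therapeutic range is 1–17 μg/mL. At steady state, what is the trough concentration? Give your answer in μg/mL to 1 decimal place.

7.7 μg/mL

τ = 78 h = 2 half-lives, so f = (1/2)^2 = 0.25.
At steady state, R = 1/(1 − 0.25) = 4/3.
Single-dose peak C₀ = D/Vd = 1380/60 = 23 μg/mL.
Steady-state peak Cmax,ss = C₀·R = 23 × 4/3 ≈ 30.667 μg/mL.
Steady-state trough Cmin,ss = Cmax,ss·f ≈ 30.667 × 0.25 ≈ 7.667 μg/mL.
Trough 7.7 μg/mL vs MEC 1 μg/mL: adequate.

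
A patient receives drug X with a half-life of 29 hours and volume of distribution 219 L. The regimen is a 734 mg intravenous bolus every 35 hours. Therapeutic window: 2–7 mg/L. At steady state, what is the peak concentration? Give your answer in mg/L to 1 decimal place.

k = ln2/t½ = ln2/29 ≈ 0.023902 h⁻¹; fraction remaining f = e^(−kτ) = e^(−0.023902×35) ≈ 0.4332.
At steady state, accumulation factor R = 1/(1 − e^(−kτ)) ≈ 1.7643.
Each bolus raises the concentration by D/Vd = 734/219 ≈ 3.352 mg/L.
Steady-state peak Cmax,ss = C₀·R ≈ 3.352 × 1.7643 ≈ 5.914 mg/L.
Peak 5.9 mg/L vs MTC 7 mg/L: below toxic threshold.

5.9 mg/L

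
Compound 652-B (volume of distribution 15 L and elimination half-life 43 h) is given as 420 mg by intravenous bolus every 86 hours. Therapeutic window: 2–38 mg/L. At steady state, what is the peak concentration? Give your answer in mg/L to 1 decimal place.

37.3 mg/L

The dosing interval is 2 half-lives, so f = 2^(−2) = 0.25.
Accumulation ratio R = 1/(1 − f) = 1/0.75 = 4/3.
Single-dose peak C₀ = D/Vd = 420/15 = 28 mg/L.
Steady-state peak Cmax,ss = C₀·R = 28 × 4/3 ≈ 37.333 mg/L.
Peak 37.3 mg/L vs MTC 38 mg/L: below toxic threshold.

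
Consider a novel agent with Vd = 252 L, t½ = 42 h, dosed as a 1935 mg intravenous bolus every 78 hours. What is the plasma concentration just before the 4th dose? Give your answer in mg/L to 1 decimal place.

f = (1/2)^(τ/t½) = (1/2)^(78/42) ≈ 0.2760.
C₀ = D/Vd = 1935/252 ≈ 7.679 mg/L.
Before the 4th dose, 3 doses have been given. Superposition: Cmin = C₀·(f + f² + … + f^3).
≈ 7.679 × (0.2760 + 0.0762 + 0.0210) ≈ 7.679 × 0.3732 ≈ 2.866 mg/L.

2.9 mg/L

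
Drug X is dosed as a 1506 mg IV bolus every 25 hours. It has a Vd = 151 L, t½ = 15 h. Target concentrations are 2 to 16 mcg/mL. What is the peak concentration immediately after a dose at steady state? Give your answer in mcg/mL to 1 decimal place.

Over one 25-h interval, 25/15 ≈ 1.6667 half-lives elapse, leaving f ≈ 0.3150 of each dose.
Accumulation ratio R = 1/(1 − f) ≈ 1/0.6850 ≈ 1.4599.
Each bolus raises the concentration by D/Vd = 1506/151 ≈ 9.974 mcg/mL.
Steady-state peak Cmax,ss = C₀·R ≈ 9.974 × 1.4599 ≈ 14.561 mcg/mL.
Peak 14.6 mcg/mL vs MTC 16 mcg/mL: below toxic threshold.

14.6 mcg/mL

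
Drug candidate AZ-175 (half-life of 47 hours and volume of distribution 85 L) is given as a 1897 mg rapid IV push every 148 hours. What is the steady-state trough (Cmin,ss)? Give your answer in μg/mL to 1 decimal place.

2.8 μg/mL

τ/t½ = 148/47 ≈ 3.1489, so fraction remaining f = (1/2)^(148/47) ≈ 0.1127.
At steady state, accumulation factor R = 1/(1 − e^(−kτ)) ≈ 1.1270.
Each bolus raises the concentration by D/Vd = 1897/85 ≈ 22.318 μg/mL.
Steady-state peak Cmax,ss = C₀·R ≈ 22.318 × 1.1270 ≈ 25.152 μg/mL.
Steady-state trough Cmin,ss = Cmax,ss·f ≈ 25.152 × 0.1127 ≈ 2.835 μg/mL.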